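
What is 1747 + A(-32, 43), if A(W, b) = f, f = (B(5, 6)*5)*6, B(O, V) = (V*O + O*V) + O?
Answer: 3697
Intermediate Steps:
B(O, V) = O + 2*O*V (B(O, V) = (O*V + O*V) + O = 2*O*V + O = O + 2*O*V)
f = 1950 (f = ((5*(1 + 2*6))*5)*6 = ((5*(1 + 12))*5)*6 = ((5*13)*5)*6 = (65*5)*6 = 325*6 = 1950)
A(W, b) = 1950
1747 + A(-32, 43) = 1747 + 1950 = 3697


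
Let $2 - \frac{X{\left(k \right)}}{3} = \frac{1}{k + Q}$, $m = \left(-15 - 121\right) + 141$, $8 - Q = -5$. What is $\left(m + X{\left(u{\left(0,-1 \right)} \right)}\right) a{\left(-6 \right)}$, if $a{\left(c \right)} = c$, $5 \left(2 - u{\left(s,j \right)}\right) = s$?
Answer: $- \frac{324}{5} \approx -64.8$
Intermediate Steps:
$Q = 13$ ($Q = 8 - -5 = 8 + 5 = 13$)
$m = 5$ ($m = -136 + 141 = 5$)
$u{\left(s,j \right)} = 2 - \frac{s}{5}$
$X{\left(k \right)} = 6 - \frac{3}{13 + k}$ ($X{\left(k \right)} = 6 - \frac{3}{k + 13} = 6 - \frac{3}{13 + k}$)
$\left(m + X{\left(u{\left(0,-1 \right)} \right)}\right) a{\left(-6 \right)} = \left(5 + \frac{3 \left(25 + 2 \left(2 - 0\right)\right)}{13 + \left(2 - 0\right)}\right) \left(-6\right) = \left(5 + \frac{3 \left(25 + 2 \left(2 + 0\right)\right)}{13 + \left(2 + 0\right)}\right) \left(-6\right) = \left(5 + \frac{3 \left(25 + 2 \cdot 2\right)}{13 + 2}\right) \left(-6\right) = \left(5 + \frac{3 \left(25 + 4\right)}{15}\right) \left(-6\right) = \left(5 + 3 \cdot \frac{1}{15} \cdot 29\right) \left(-6\right) = \left(5 + \frac{29}{5}\right) \left(-6\right) = \frac{54}{5} \left(-6\right) = - \frac{324}{5}$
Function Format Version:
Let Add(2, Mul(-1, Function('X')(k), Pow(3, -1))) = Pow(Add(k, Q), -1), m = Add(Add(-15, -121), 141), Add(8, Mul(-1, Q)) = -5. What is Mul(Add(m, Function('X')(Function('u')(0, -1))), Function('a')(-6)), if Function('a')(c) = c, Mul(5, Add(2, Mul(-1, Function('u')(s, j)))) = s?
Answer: Rational(-324, 5) ≈ -64.800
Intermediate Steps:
Q = 13 (Q = Add(8, Mul(-1, -5)) = Add(8, 5) = 13)
m = 5 (m = Add(-136, 141) = 5)
Function('u')(s, j) = Add(2, Mul(Rational(-1, 5), s))
Function('X')(k) = Add(6, Mul(-3, Pow(Add(13, k), -1))) (Function('X')(k) = Add(6, Mul(-3, Pow(Add(k, 13), -1))) = Add(6, Mul(-3, Pow(Add(13, k), -1))))
Mul(Add(m, Function('X')(Function('u')(0, -1))), Function('a')(-6)) = Mul(Add(5, Mul(3, Pow(Add(13, Add(2, Mul(Rational(-1, 5), 0))), -1), Add(25, Mul(2, Add(2, Mul(Rational(-1, 5), 0)))))), -6) = Mul(Add(5, Mul(3, Pow(Add(13, Add(2, 0)), -1), Add(25, Mul(2, Add(2, 0))))), -6) = Mul(Add(5, Mul(3, Pow(Add(13, 2), -1), Add(25, Mul(2, 2)))), -6) = Mul(Add(5, Mul(3, Pow(15, -1), Add(25, 4))), -6) = Mul(Add(5, Mul(3, Rational(1, 15), 29)), -6) = Mul(Add(5, Rational(29, 5)), -6) = Mul(Rational(54, 5), -6) = Rational(-324, 5)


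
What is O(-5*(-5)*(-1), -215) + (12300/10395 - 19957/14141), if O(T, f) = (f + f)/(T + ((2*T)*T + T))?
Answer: -229845793/391988520 ≈ -0.58636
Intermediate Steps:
O(T, f) = 2*f/(2*T + 2*T²) (O(T, f) = (2*f)/(T + (2*T² + T)) = (2*f)/(T + (T + 2*T²)) = (2*f)/(2*T + 2*T²) = 2*f/(2*T + 2*T²))
O(-5*(-5)*(-1), -215) + (12300/10395 - 19957/14141) = -215/((-5*(-5)*(-1))*(1 - 5*(-5)*(-1))) + (12300/10395 - 19957/14141) = -215/((25*(-1))*(1 + 25*(-1))) + (12300*(1/10395) - 19957*1/14141) = -215/(-25*(1 - 25)) + (820/693 - 19957/14141) = -215*(-1/25)/(-24) - 2234581/9799713 = -215*(-1/25)*(-1/24) - 2234581/9799713 = -43/120 - 2234581/9799713 = -229845793/391988520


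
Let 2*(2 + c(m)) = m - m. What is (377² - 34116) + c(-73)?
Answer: 108011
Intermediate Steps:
c(m) = -2 (c(m) = -2 + (m - m)/2 = -2 + (½)*0 = -2 + 0 = -2)
(377² - 34116) + c(-73) = (377² - 34116) - 2 = (142129 - 34116) - 2 = 108013 - 2 = 108011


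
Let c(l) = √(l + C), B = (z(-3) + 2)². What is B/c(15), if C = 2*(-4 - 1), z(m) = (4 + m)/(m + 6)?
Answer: 49*√5/45 ≈ 2.4348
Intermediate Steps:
z(m) = (4 + m)/(6 + m)
B = 49/9 (B = ((4 - 3)/(6 - 3) + 2)² = (1/3 + 2)² = ((⅓)*1 + 2)² = (⅓ + 2)² = (7/3)² = 49/9 ≈ 5.4444)
C = -10 (C = 2*(-5) = -10)
c(l) = √(-10 + l) (c(l) = √(l - 10) = √(-10 + l))
B/c(15) = 49/(9*(√(-10 + 15))) = 49/(9*(√5)) = 49*(√5/5)/9 = 49*√5/45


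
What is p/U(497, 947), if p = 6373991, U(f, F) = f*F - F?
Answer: 6373991/469712 ≈ 13.570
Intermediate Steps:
U(f, F) = -F + F*f (U(f, F) = F*f - F = -F + F*f)
p/U(497, 947) = 6373991/((947*(-1 + 497))) = 6373991/((947*496)) = 6373991/469712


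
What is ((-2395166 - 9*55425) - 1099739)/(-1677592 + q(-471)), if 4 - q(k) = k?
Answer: 307210/129009 ≈ 2.3813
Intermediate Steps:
q(k) = 4 - k
((-2395166 - 9*55425) - 1099739)/(-1677592 + q(-471)) = ((-2395166 - 9*55425) - 1099739)/(-1677592 + (4 - 1*(-471))) = ((-2395166 - 1*498825) - 1099739)/(-1677592 + (4 + 471)) = ((-2395166 - 498825) - 1099739)/(-1677592 + 475) = (-2893991 - 1099739)/(-1677117) = -3993730*(-1/1677117) = 307210/129009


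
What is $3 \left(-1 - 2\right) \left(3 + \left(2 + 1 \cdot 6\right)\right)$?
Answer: $-99$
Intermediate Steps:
$3 \left(-1 - 2\right) \left(3 + \left(2 + 1 \cdot 6\right)\right) = 3 \left(-1 - 2\right) \left(3 + \left(2 + 6\right)\right) = 3 \left(-3\right) \left(3 + 8\right) = \left(-9\right) 11 = -99$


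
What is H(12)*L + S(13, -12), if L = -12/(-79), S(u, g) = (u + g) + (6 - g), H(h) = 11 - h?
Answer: 1489/79 ≈ 18.848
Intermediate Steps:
S(u, g) = 6 + u (S(u, g) = (g + u) + (6 - g) = 6 + u)
L = 12/79 (L = -12*(-1)/79 = -1*(-12/79) = 12/79 ≈ 0.15190)
H(12)*L + S(13, -12) = (11 - 1*12)*(12/79) + (6 + 13) = (11 - 12)*(12/79) + 19 = -1*12/79 + 19 = -12/79 + 19 = 1489/79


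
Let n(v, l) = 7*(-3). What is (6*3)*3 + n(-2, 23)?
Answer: 33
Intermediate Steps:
n(v, l) = -21
(6*3)*3 + n(-2, 23) = (6*3)*3 - 21 = 18*3 - 21 = 54 - 21 = 33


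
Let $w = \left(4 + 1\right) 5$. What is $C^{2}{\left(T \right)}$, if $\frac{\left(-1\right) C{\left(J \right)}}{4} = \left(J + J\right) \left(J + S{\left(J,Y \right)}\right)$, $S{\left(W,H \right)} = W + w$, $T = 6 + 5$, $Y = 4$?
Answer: $17106496$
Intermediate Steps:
$w = 25$ ($w = 5 \cdot 5 = 25$)
$T = 11$
$S{\left(W,H \right)} = 25 + W$ ($S{\left(W,H \right)} = W + 25 = 25 + W$)
$C{\left(J \right)} = - 8 J \left(25 + 2 J\right)$ ($C{\left(J \right)} = - 4 \left(J + J\right) \left(J + \left(25 + J\right)\right) = - 4 \cdot 2 J \left(25 + 2 J\right) = - 8 J \left(25 + 2 J\right)$)
$C^{2}{\left(T \right)} = \left(\left(-8\right) 11 \left(25 + 2 \cdot 11\right)\right)^{2} = \left(\left(-8\right) 11 \left(25 + 22\right)\right)^{2} = \left(\left(-8\right) 11 \cdot 47\right)^{2} = \left(-4136\right)^{2} = 17106496$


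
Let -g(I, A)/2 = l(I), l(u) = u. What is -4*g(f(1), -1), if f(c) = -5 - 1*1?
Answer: -48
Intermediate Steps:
f(c) = -6 (f(c) = -5 - 1 = -6)
g(I, A) = -2*I
-4*g(f(1), -1) = -(-8)*(-6) = -4*12 = -48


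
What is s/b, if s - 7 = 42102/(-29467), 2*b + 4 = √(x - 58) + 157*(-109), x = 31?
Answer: -2810046539/4316793447686 - 492501*I*√3/4316793447686 ≈ -0.00065096 - 1.9761e-7*I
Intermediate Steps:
b = -17117/2 + 3*I*√3/2 (b = -2 + (√(31 - 58) + 157*(-109))/2 = -2 + (√(-27) - 17113)/2 = -2 + (3*I*√3 - 17113)/2 = -2 + (-17113 + 3*I*√3)/2 = -2 + (-17113/2 + 3*I*√3/2) = -17117/2 + 3*I*√3/2 ≈ -8558.5 + 2.5981*I)
s = 164167/29467 (s = 7 + 42102/(-29467) = 7 + 42102*(-1/29467) = 7 - 42102/29467 = 164167/29467 ≈ 5.5712)
s/b = 164167/(29467*(-17117/2 + 3*I*√3/2))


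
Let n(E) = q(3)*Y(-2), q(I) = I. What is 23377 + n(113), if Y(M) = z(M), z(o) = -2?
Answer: 23371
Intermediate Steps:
Y(M) = -2
n(E) = -6 (n(E) = 3*(-2) = -6)
23377 + n(113) = 23377 - 6 = 23371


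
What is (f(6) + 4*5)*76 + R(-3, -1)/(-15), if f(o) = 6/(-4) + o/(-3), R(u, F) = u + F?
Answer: 18814/15 ≈ 1254.3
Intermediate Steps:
R(u, F) = F + u
f(o) = -3/2 - o/3 (f(o) = 6*(-¼) + o*(-⅓) = -3/2 - o/3)
(f(6) + 4*5)*76 + R(-3, -1)/(-15) = ((-3/2 - ⅓*6) + 4*5)*76 + (-1 - 3)/(-15) = ((-3/2 - 2) + 20)*76 - 4*(-1/15) = (-7/2 + 20)*76 + 4/15 = (33/2)*76 + 4/15 = 1254 + 4/15 = 18814/15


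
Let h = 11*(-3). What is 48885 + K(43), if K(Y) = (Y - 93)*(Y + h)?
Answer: 48385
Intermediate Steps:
h = -33
K(Y) = (-93 + Y)*(-33 + Y) (K(Y) = (Y - 93)*(Y - 33) = (-93 + Y)*(-33 + Y))
48885 + K(43) = 48885 + (3069 + 43² - 126*43) = 48885 + (3069 + 1849 - 5418) = 48885 - 500 = 48385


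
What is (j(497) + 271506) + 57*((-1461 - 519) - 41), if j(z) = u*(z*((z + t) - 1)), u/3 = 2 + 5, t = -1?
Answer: 5322624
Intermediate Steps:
u = 21 (u = 3*(2 + 5) = 3*7 = 21)
j(z) = 21*z*(-2 + z) (j(z) = 21*(z*((z - 1) - 1)) = 21*(z*((-1 + z) - 1)) = 21*(z*(-2 + z)) = 21*z*(-2 + z))
(j(497) + 271506) + 57*((-1461 - 519) - 41) = (21*497*(-2 + 497) + 271506) + 57*((-1461 - 519) - 41) = (21*497*495 + 271506) + 57*(-1980 - 41) = (5166315 + 271506) + 57*(-2021) = 5437821 - 115197 = 5322624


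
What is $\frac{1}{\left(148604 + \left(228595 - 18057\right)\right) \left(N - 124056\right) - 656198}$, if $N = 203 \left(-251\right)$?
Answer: $- \frac{1}{62853738476} \approx -1.591 \cdot 10^{-11}$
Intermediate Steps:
$N = -50953$
$\frac{1}{\left(148604 + \left(228595 - 18057\right)\right) \left(N - 124056\right) - 656198} = \frac{1}{\left(148604 + \left(228595 - 18057\right)\right) \left(-50953 - 124056\right) - 656198} = \frac{1}{\left(148604 + \left(228595 - 18057\right)\right) \left(-175009\right) - 656198} = \frac{1}{\left(148604 + 210538\right) \left(-175009\right) - 656198} = \frac{1}{359142 \left(-175009\right) - 656198} = \frac{1}{-62853082278 - 656198} = \frac{1}{-62853738476} = - \frac{1}{62853738476}$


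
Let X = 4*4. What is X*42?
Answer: 672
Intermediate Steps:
X = 16
X*42 = 16*42 = 672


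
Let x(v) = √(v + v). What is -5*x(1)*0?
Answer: 0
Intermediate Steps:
x(v) = √2*√v (x(v) = √(2*v) = √2*√v)
-5*x(1)*0 = -5*√2*√1*0 = -5*√2*0 = 0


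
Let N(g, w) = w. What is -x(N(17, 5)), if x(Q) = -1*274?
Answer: 274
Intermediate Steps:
x(Q) = -274
-x(N(17, 5)) = -1*(-274) = 274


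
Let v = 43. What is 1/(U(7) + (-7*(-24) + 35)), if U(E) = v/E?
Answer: 7/1464 ≈ 0.0047814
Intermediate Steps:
U(E) = 43/E
1/(U(7) + (-7*(-24) + 35)) = 1/(43/7 + (-7*(-24) + 35)) = 1/(43*(⅐) + (168 + 35)) = 1/(43/7 + 203) = 1/(1464/7) = 7/1464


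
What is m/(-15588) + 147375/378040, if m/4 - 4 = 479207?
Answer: -12039107071/98214792 ≈ -122.58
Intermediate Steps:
m = 1916844 (m = 16 + 4*479207 = 16 + 1916828 = 1916844)
m/(-15588) + 147375/378040 = 1916844/(-15588) + 147375/378040 = 1916844*(-1/15588) + 147375*(1/378040) = -159737/1299 + 29475/75608 = -12039107071/98214792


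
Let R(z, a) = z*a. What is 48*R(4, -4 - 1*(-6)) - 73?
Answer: 311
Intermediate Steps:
R(z, a) = a*z
48*R(4, -4 - 1*(-6)) - 73 = 48*((-4 - 1*(-6))*4) - 73 = 48*((-4 + 6)*4) - 73 = 48*(2*4) - 73 = 48*8 - 73 = 384 - 73 = 311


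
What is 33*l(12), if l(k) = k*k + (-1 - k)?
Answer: 4323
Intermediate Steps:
l(k) = -1 + k² - k (l(k) = k² + (-1 - k) = -1 + k² - k)
33*l(12) = 33*(-1 + 12² - 1*12) = 33*(-1 + 144 - 12) = 33*131 = 4323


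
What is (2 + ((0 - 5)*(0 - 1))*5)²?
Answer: 729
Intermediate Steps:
(2 + ((0 - 5)*(0 - 1))*5)² = (2 - 5*(-1)*5)² = (2 + 5*5)² = (2 + 25)² = 27² = 729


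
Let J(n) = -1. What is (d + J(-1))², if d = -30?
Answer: 961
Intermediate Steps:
(d + J(-1))² = (-30 - 1)² = (-31)² = 961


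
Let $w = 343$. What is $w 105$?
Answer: $36015$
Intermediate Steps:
$w 105 = 343 \cdot 105 = 36015$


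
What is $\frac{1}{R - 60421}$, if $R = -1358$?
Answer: $- \frac{1}{61779} \approx -1.6187 \cdot 10^{-5}$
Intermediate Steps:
$\frac{1}{R - 60421} = \frac{1}{-1358 - 60421} = \frac{1}{-61779} = - \frac{1}{61779}$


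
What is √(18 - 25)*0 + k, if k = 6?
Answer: 6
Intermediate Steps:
√(18 - 25)*0 + k = √(18 - 25)*0 + 6 = √(-7)*0 + 6 = (I*√7)*0 + 6 = 0 + 6 = 6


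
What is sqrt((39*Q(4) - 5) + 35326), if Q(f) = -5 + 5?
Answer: 13*sqrt(209) ≈ 187.94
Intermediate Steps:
Q(f) = 0
sqrt((39*Q(4) - 5) + 35326) = sqrt((39*0 - 5) + 35326) = sqrt((0 - 5) + 35326) = sqrt(-5 + 35326) = sqrt(35321) = 13*sqrt(209)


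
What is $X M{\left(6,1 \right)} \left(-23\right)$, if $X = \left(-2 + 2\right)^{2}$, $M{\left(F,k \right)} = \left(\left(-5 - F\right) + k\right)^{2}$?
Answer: $0$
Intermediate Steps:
$M{\left(F,k \right)} = \left(-5 + k - F\right)^{2}$
$X = 0$ ($X = 0^{2} = 0$)
$X M{\left(6,1 \right)} \left(-23\right) = 0 \left(5 + 6 - 1\right)^{2} \left(-23\right) = 0 \cdot 10^{2} \left(-23\right) = 0 \cdot 100 \left(-23\right) = 0 \left(-23\right) = 0$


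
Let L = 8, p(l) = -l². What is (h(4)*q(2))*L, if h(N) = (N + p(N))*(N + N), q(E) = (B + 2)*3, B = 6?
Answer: -18432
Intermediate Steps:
q(E) = 24 (q(E) = (6 + 2)*3 = 8*3 = 24)
h(N) = 2*N*(N - N²) (h(N) = (N - N²)*(N + N) = (N - N²)*(2*N) = 2*N*(N - N²))
(h(4)*q(2))*L = ((2*4²*(1 - 1*4))*24)*8 = ((2*16*(1 - 4))*24)*8 = ((2*16*(-3))*24)*8 = -96*24*8 = -2304*8 = -18432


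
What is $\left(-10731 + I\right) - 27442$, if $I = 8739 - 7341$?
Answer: $-36775$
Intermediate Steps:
$I = 1398$ ($I = 8739 - 7341 = 1398$)
$\left(-10731 + I\right) - 27442 = \left(-10731 + 1398\right) - 27442 = -9333 - 27442 = -36775$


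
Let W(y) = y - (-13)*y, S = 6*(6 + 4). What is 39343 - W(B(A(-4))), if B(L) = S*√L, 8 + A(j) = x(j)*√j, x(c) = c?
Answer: 39343 - 1680*√(-2 - 2*I) ≈ 38262.0 + 2610.3*I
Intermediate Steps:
S = 60 (S = 6*10 = 60)
A(j) = -8 + j^(3/2) (A(j) = -8 + j*√j = -8 + j^(3/2))
B(L) = 60*√L
W(y) = 14*y (W(y) = y + 13*y = 14*y)
39343 - W(B(A(-4))) = 39343 - 14*60*√(-8 + (-4)^(3/2)) = 39343 - 14*60*√(-8 - 8*I) = 39343 - 840*√(-8 - 8*I)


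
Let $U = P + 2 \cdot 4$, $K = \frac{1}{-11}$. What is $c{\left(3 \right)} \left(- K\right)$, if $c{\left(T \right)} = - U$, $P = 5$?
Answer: $- \frac{13}{11} \approx -1.1818$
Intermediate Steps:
$K = - \frac{1}{11} \approx -0.090909$
$U = 13$ ($U = 5 + 2 \cdot 4 = 5 + 8 = 13$)
$c{\left(T \right)} = -13$ ($c{\left(T \right)} = \left(-1\right) 13 = -13$)
$c{\left(3 \right)} \left(- K\right) = - 13 \left(\left(-1\right) \left(- \frac{1}{11}\right)\right) = \left(-13\right) \frac{1}{11} = - \frac{13}{11}$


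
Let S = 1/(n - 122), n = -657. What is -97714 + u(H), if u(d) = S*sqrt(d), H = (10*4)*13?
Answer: -97714 - 2*sqrt(130)/779 ≈ -97714.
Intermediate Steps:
H = 520 (H = 40*13 = 520)
S = -1/779 (S = 1/(-657 - 122) = 1/(-779) = -1/779 ≈ -0.0012837)
u(d) = -sqrt(d)/779
-97714 + u(H) = -97714 - 2*sqrt(130)/779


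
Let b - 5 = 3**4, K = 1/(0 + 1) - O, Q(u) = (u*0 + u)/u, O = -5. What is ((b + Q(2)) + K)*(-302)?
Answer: -28086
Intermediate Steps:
Q(u) = 1 (Q(u) = (0 + u)/u = u/u = 1)
K = 6 (K = 1/(0 + 1) - 1*(-5) = 1/1 + 5 = 1 + 5 = 6)
b = 86 (b = 5 + 3**4 = 5 + 81 = 86)
((b + Q(2)) + K)*(-302) = ((86 + 1) + 6)*(-302) = (87 + 6)*(-302) = 93*(-302) = -28086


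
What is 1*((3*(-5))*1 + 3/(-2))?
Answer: -33/2 ≈ -16.500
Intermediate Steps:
1*((3*(-5))*1 + 3/(-2)) = 1*(-15*1 + 3*(-½)) = 1*(-15 - 3/2) = 1*(-33/2) = -33/2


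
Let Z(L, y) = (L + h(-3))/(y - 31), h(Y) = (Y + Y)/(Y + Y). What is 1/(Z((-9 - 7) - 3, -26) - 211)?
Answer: -19/4003 ≈ -0.0047464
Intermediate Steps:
h(Y) = 1 (h(Y) = (2*Y)/((2*Y)) = (2*Y)*(1/(2*Y)) = 1)
Z(L, y) = (1 + L)/(-31 + y) (Z(L, y) = (L + 1)/(y - 31) = (1 + L)/(-31 + y))
1/(Z((-9 - 7) - 3, -26) - 211) = 1/((1 + ((-9 - 7) - 3))/(-31 - 26) - 211) = 1/((1 + (-16 - 3))/(-57) - 211) = 1/(-(1 - 19)/57 - 211) = 1/(-1/57*(-18) - 211) = 1/(6/19 - 211) = 1/(-4003/19) = -19/4003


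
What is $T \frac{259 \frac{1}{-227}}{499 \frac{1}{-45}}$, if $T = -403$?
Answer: $- \frac{4696965}{113273} \approx -41.466$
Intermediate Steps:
$T \frac{259 \frac{1}{-227}}{499 \frac{1}{-45}} = - 403 \frac{259 \frac{1}{-227}}{499 \frac{1}{-45}} = - 403 \frac{259 \left(- \frac{1}{227}\right)}{499 \left(- \frac{1}{45}\right)} = - 403 \left(- \frac{259}{227 \left(- \frac{499}{45}\right)}\right) = - 403 \left(\left(- \frac{259}{227}\right) \left(- \frac{45}{499}\right)\right) = \left(-403\right) \frac{11655}{113273} = - \frac{4696965}{113273}$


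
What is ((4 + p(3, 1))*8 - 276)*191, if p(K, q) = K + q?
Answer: -40492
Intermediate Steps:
((4 + p(3, 1))*8 - 276)*191 = ((4 + (3 + 1))*8 - 276)*191 = ((4 + 4)*8 - 276)*191 = (8*8 - 276)*191 = (64 - 276)*191 = -212*191 = -40492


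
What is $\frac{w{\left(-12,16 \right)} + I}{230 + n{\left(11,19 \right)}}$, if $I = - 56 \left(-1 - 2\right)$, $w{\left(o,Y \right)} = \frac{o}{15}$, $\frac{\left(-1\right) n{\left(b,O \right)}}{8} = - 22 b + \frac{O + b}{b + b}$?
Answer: $\frac{4598}{59265} \approx 0.077584$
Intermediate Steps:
$n{\left(b,O \right)} = 176 b - \frac{4 \left(O + b\right)}{b}$ ($n{\left(b,O \right)} = - 8 \left(- 22 b + \frac{O + b}{b + b}\right) = - 8 \left(- 22 b + \frac{O + b}{2 b}\right) = 176 b - \frac{4 \left(O + b\right)}{b}$)
$w{\left(o,Y \right)} = \frac{o}{15}$ ($w{\left(o,Y \right)} = o \frac{1}{15} = \frac{o}{15}$)
$I = 168$ ($I = - 56 \left(-1 - 2\right) = \left(-56\right) \left(-3\right) = 168$)
$\frac{w{\left(-12,16 \right)} + I}{230 + n{\left(11,19 \right)}} = \frac{\frac{1}{15} \left(-12\right) + 168}{230 - \left(-1932 + \frac{76}{11}\right)} = \frac{- \frac{4}{5} + 168}{230 - \left(-1932 + \frac{76}{11}\right)} = \frac{836}{5 \left(230 - - \frac{21176}{11}\right)} = \frac{836}{5 \left(230 + \frac{21176}{11}\right)} = \frac{836}{5 \cdot \frac{23706}{11}} = \frac{836}{5} \cdot \frac{11}{23706} = \frac{4598}{59265}$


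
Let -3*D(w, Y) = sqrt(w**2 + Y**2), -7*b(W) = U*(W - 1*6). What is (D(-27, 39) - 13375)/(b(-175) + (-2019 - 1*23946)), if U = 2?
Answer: 93625/181393 + 35*sqrt(10)/181393 ≈ 0.51676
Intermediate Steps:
b(W) = 12/7 - 2*W/7 (b(W) = -2*(W - 1*6)/7 = -2*(W - 6)/7 = -2*(-6 + W)/7 = -(-12 + 2*W)/7 = 12/7 - 2*W/7)
D(w, Y) = -sqrt(Y**2 + w**2)/3 (D(w, Y) = -sqrt(w**2 + Y**2)/3 = -sqrt(Y**2 + w**2)/3)
(D(-27, 39) - 13375)/(b(-175) + (-2019 - 1*23946)) = (-sqrt(39**2 + (-27)**2)/3 - 13375)/((12/7 - 2/7*(-175)) + (-2019 - 1*23946)) = (-sqrt(1521 + 729)/3 - 13375)/((12/7 + 50) + (-2019 - 23946)) = (-5*sqrt(10) - 13375)/(362/7 - 25965) = (-5*sqrt(10) - 13375)/(-181393/7) = (-5*sqrt(10) - 13375)*(-7/181393) = (-13375 - 5*sqrt(10))*(-7/181393) = 93625/181393 + 35*sqrt(10)/181393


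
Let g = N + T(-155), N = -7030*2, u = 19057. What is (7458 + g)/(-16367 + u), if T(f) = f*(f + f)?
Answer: 20724/1345 ≈ 15.408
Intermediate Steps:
T(f) = 2*f² (T(f) = f*(2*f) = 2*f²)
N = -14060
g = 33990 (g = -14060 + 2*(-155)² = -14060 + 2*24025 = -14060 + 48050 = 33990)
(7458 + g)/(-16367 + u) = (7458 + 33990)/(-16367 + 19057) = 41448/2690 = 41448*(1/2690) = 20724/1345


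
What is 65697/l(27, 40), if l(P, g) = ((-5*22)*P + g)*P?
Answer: -21899/26370 ≈ -0.83045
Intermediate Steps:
l(P, g) = P*(g - 110*P) (l(P, g) = (-110*P + g)*P = (g - 110*P)*P = P*(g - 110*P))
65697/l(27, 40) = 65697/((27*(40 - 110*27))) = 65697/((27*(40 - 2970))) = 65697/((27*(-2930))) = 65697/(-79110) = 65697*(-1/79110) = -21899/26370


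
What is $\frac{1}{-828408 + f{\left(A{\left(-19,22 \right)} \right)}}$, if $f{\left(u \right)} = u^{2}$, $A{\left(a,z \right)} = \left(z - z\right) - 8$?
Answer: $- \frac{1}{828344} \approx -1.2072 \cdot 10^{-6}$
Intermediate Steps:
$A{\left(a,z \right)} = -8$ ($A{\left(a,z \right)} = 0 - 8 = -8$)
$\frac{1}{-828408 + f{\left(A{\left(-19,22 \right)} \right)}} = \frac{1}{-828408 + \left(-8\right)^{2}} = \frac{1}{-828408 + 64} = \frac{1}{-828344} = - \frac{1}{828344}$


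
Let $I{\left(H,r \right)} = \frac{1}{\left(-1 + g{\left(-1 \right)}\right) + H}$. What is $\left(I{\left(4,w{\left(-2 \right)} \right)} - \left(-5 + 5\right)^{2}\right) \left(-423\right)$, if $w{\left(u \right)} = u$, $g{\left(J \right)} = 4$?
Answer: $- \frac{423}{7} \approx -60.429$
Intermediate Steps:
$I{\left(H,r \right)} = \frac{1}{3 + H}$ ($I{\left(H,r \right)} = \frac{1}{\left(-1 + 4\right) + H} = \frac{1}{3 + H}$)
$\left(I{\left(4,w{\left(-2 \right)} \right)} - \left(-5 + 5\right)^{2}\right) \left(-423\right) = \left(\frac{1}{3 + 4} - \left(-5 + 5\right)^{2}\right) \left(-423\right) = \left(\frac{1}{7} - 0^{2}\right) \left(-423\right) = \left(\frac{1}{7} - 0\right) \left(-423\right) = \left(\frac{1}{7} + 0\right) \left(-423\right) = \frac{1}{7} \left(-423\right) = - \frac{423}{7}$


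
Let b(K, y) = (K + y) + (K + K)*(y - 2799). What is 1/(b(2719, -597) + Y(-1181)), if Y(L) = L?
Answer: -1/18466507 ≈ -5.4152e-8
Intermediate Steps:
b(K, y) = K + y + 2*K*(-2799 + y) (b(K, y) = (K + y) + (2*K)*(-2799 + y) = (K + y) + 2*K*(-2799 + y) = K + y + 2*K*(-2799 + y))
1/(b(2719, -597) + Y(-1181)) = 1/((-597 - 5597*2719 + 2*2719*(-597)) - 1181) = 1/((-597 - 15218243 - 3246486) - 1181) = 1/(-18465326 - 1181) = 1/(-18466507) = -1/18466507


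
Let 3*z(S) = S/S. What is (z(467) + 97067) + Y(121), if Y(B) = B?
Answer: 291565/3 ≈ 97188.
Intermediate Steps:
z(S) = 1/3 (z(S) = (S/S)/3 = (1/3)*1 = 1/3)
(z(467) + 97067) + Y(121) = (1/3 + 97067) + 121 = 291202/3 + 121 = 291565/3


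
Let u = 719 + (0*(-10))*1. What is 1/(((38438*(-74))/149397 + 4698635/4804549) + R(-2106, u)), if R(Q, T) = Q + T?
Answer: -37778168787/53080644047416 ≈ -0.00071171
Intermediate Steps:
u = 719 (u = 719 + 0*1 = 719 + 0 = 719)
1/(((38438*(-74))/149397 + 4698635/4804549) + R(-2106, u)) = 1/(((38438*(-74))/149397 + 4698635/4804549) + (-2106 + 719)) = 1/((-2844412*1/149397 + 4698635*(1/4804549)) - 1387) = 1/((-2844412/149397 + 4698635/4804549) - 1387) = 1/(-682323939847/37778168787 - 1387) = 1/(-53080644047416/37778168787) = -37778168787/53080644047416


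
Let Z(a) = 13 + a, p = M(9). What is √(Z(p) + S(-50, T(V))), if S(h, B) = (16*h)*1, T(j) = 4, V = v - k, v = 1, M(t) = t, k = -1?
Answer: I*√778 ≈ 27.893*I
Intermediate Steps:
V = 2 (V = 1 - 1*(-1) = 1 + 1 = 2)
S(h, B) = 16*h
p = 9
√(Z(p) + S(-50, T(V))) = √((13 + 9) + 16*(-50)) = √(22 - 800) = √(-778) = I*√778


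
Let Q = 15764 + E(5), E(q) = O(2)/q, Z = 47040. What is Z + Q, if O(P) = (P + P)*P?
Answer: 314028/5 ≈ 62806.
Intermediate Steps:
O(P) = 2*P**2 (O(P) = (2*P)*P = 2*P**2)
E(q) = 8/q (E(q) = (2*2**2)/q = (2*4)/q = 8/q)
Q = 78828/5 (Q = 15764 + 8/5 = 78828/5 ≈ 15766.)
Z + Q = 47040 + 78828/5 = 314028/5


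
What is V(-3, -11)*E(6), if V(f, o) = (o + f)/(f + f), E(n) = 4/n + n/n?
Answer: 35/9 ≈ 3.8889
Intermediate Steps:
E(n) = 1 + 4/n (E(n) = 4/n + 1 = 1 + 4/n)
V(f, o) = (f + o)/(2*f) (V(f, o) = (f + o)/((2*f)) = (f + o)*(1/(2*f)) = (f + o)/(2*f))
V(-3, -11)*E(6) = ((½)*(-3 - 11)/(-3))*((4 + 6)/6) = ((½)*(-⅓)*(-14))*((⅙)*10) = (7/3)*(5/3) = 35/9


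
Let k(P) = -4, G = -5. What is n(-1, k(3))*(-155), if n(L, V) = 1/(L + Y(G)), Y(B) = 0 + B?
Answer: 155/6 ≈ 25.833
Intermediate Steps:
Y(B) = B
n(L, V) = 1/(-5 + L) (n(L, V) = 1/(L - 5) = 1/(-5 + L))
n(-1, k(3))*(-155) = -155/(-5 - 1) = -155/(-6) = -⅙*(-155) = 155/6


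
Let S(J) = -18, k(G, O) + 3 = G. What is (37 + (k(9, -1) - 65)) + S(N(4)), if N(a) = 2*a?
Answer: -40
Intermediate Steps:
k(G, O) = -3 + G
(37 + (k(9, -1) - 65)) + S(N(4)) = (37 + ((-3 + 9) - 65)) - 18 = (37 + (6 - 65)) - 18 = (37 - 59) - 18 = -22 - 18 = -40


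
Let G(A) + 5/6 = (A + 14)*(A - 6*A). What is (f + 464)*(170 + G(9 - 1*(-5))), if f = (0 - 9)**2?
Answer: -5856025/6 ≈ -9.7600e+5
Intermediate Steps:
f = 81 (f = (-9)**2 = 81)
G(A) = -5/6 - 5*A*(14 + A) (G(A) = -5/6 + (A + 14)*(A - 6*A) = -5/6 + (14 + A)*(-5*A) = -5/6 - 5*A*(14 + A))
(f + 464)*(170 + G(9 - 1*(-5))) = (81 + 464)*(170 + (-5/6 - 70*(9 - 1*(-5)) - 5*(9 - 1*(-5))**2)) = 545*(170 + (-5/6 - 70*(9 + 5) - 5*(9 + 5)**2)) = 545*(170 + (-5/6 - 70*14 - 5*14**2)) = 545*(170 + (-5/6 - 980 - 5*196)) = 545*(170 + (-5/6 - 980 - 980)) = 545*(170 - 11765/6) = 545*(-10745/6) = -5856025/6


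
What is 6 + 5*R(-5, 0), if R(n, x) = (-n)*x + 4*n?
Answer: -94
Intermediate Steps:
R(n, x) = 4*n - n*x (R(n, x) = -n*x + 4*n = 4*n - n*x)
6 + 5*R(-5, 0) = 6 + 5*(-5*(4 - 1*0)) = 6 + 5*(-5*(4 + 0)) = 6 + 5*(-5*4) = 6 + 5*(-20) = 6 - 100 = -94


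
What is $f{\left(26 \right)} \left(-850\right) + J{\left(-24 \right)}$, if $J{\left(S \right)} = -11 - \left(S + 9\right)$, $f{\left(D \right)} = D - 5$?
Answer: $-17846$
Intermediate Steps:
$f{\left(D \right)} = -5 + D$
$J{\left(S \right)} = -20 - S$ ($J{\left(S \right)} = -11 - \left(9 + S\right) = -20 - S$)
$f{\left(26 \right)} \left(-850\right) + J{\left(-24 \right)} = \left(-5 + 26\right) \left(-850\right) - -4 = 21 \left(-850\right) + \left(-20 + 24\right) = -17850 + 4 = -17846$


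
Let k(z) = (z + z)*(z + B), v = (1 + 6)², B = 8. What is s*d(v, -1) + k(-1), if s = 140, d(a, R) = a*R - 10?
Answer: -8274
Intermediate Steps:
v = 49 (v = 7² = 49)
d(a, R) = -10 + R*a (d(a, R) = R*a - 10 = -10 + R*a)
k(z) = 2*z*(8 + z) (k(z) = (z + z)*(z + 8) = (2*z)*(8 + z) = 2*z*(8 + z))
s*d(v, -1) + k(-1) = 140*(-10 - 1*49) + 2*(-1)*(8 - 1) = 140*(-10 - 49) + 2*(-1)*7 = 140*(-59) - 14 = -8260 - 14 = -8274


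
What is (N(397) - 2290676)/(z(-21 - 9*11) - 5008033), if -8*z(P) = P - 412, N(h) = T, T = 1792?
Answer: 4577768/10015933 ≈ 0.45705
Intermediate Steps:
N(h) = 1792
z(P) = 103/2 - P/8 (z(P) = -(P - 412)/8 = -(-412 + P)/8 = 103/2 - P/8)
(N(397) - 2290676)/(z(-21 - 9*11) - 5008033) = (1792 - 2290676)/((103/2 - (-21 - 9*11)/8) - 5008033) = -2288884/((103/2 - (-21 - 99)/8) - 5008033) = -2288884/((103/2 - 1/8*(-120)) - 5008033) = -2288884/((103/2 + 15) - 5008033) = -2288884/(133/2 - 5008033) = -2288884/(-10015933/2) = -2288884*(-2/10015933) = 4577768/10015933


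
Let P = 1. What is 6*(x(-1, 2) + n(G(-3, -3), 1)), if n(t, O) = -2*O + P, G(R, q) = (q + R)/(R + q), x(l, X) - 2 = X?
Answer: 18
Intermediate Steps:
x(l, X) = 2 + X
G(R, q) = 1 (G(R, q) = (R + q)/(R + q) = 1)
n(t, O) = 1 - 2*O (n(t, O) = -2*O + 1 = 1 - 2*O)
6*(x(-1, 2) + n(G(-3, -3), 1)) = 6*((2 + 2) + (1 - 2*1)) = 6*(4 + (1 - 2)) = 6*(4 - 1) = 6*3 = 18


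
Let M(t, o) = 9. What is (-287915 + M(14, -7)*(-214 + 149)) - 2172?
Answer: -290672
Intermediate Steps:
(-287915 + M(14, -7)*(-214 + 149)) - 2172 = (-287915 + 9*(-214 + 149)) - 2172 = (-287915 + 9*(-65)) - 2172 = (-287915 - 585) - 2172 = -288500 - 2172 = -290672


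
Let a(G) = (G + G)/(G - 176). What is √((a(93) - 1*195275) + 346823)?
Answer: √1043998734/83 ≈ 389.29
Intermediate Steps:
a(G) = 2*G/(-176 + G) (a(G) = (2*G)/(-176 + G) = 2*G/(-176 + G))
√((a(93) - 1*195275) + 346823) = √((2*93/(-176 + 93) - 1*195275) + 346823) = √((2*93/(-83) - 195275) + 346823) = √((2*93*(-1/83) - 195275) + 346823) = √((-186/83 - 195275) + 346823) = √(-16208011/83 + 346823) = √(12578298/83) = √1043998734/83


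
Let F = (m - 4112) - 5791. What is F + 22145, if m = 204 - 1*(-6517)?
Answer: 18963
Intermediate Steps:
m = 6721 (m = 204 + 6517 = 6721)
F = -3182 (F = (6721 - 4112) - 5791 = 2609 - 5791 = -3182)
F + 22145 = -3182 + 22145 = 18963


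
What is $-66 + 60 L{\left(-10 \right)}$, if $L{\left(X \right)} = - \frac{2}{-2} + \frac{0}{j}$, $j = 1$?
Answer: $-6$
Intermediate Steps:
$L{\left(X \right)} = 1$ ($L{\left(X \right)} = - \frac{2}{-2} + \frac{0}{1} = \left(-2\right) \left(- \frac{1}{2}\right) + 0 \cdot 1 = 1 + 0 = 1$)
$-66 + 60 L{\left(-10 \right)} = -66 + 60 \cdot 1 = -66 + 60 = -6$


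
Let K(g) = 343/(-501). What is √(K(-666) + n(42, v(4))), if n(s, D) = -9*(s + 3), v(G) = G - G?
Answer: 4*I*√6364203/501 ≈ 20.142*I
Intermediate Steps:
v(G) = 0
n(s, D) = -27 - 9*s (n(s, D) = -9*(3 + s) = -27 - 9*s)
K(g) = -343/501 (K(g) = 343*(-1/501) = -343/501)
√(K(-666) + n(42, v(4))) = √(-343/501 + (-27 - 9*42)) = √(-343/501 + (-27 - 378)) = √(-343/501 - 405) = √(-203248/501) = 4*I*√6364203/501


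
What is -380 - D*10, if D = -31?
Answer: -70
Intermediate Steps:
-380 - D*10 = -380 - (-31)*10 = -380 - 1*(-310) = -380 + 310 = -70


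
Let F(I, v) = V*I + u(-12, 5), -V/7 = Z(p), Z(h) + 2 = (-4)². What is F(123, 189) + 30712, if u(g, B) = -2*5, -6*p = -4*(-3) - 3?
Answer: 18648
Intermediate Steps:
p = -3/2 (p = -(-4*(-3) - 3)/6 = -(12 - 3)/6 = -⅙*9 = -3/2 ≈ -1.5000)
Z(h) = 14 (Z(h) = -2 + (-4)² = -2 + 16 = 14)
V = -98 (V = -7*14 = -98)
u(g, B) = -10
F(I, v) = -10 - 98*I (F(I, v) = -98*I - 10 = -10 - 98*I)
F(123, 189) + 30712 = (-10 - 98*123) + 30712 = (-10 - 12054) + 30712 = -12064 + 30712 = 18648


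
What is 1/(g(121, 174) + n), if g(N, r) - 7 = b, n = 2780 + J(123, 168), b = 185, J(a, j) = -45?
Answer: 1/2927 ≈ 0.00034165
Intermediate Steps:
n = 2735 (n = 2780 - 45 = 2735)
g(N, r) = 192 (g(N, r) = 7 + 185 = 192)
1/(g(121, 174) + n) = 1/(192 + 2735) = 1/2927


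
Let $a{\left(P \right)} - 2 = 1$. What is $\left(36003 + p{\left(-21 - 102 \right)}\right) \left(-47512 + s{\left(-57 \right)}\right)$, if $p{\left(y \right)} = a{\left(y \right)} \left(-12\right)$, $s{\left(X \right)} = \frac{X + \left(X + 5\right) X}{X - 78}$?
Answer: $- \frac{8548192967}{5} \approx -1.7096 \cdot 10^{9}$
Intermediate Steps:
$a{\left(P \right)} = 3$ ($a{\left(P \right)} = 2 + 1 = 3$)
$s{\left(X \right)} = \frac{X + X \left(5 + X\right)}{-78 + X}$ ($s{\left(X \right)} = \frac{X + \left(5 + X\right) X}{-78 + X} = \frac{X + X \left(5 + X\right)}{-78 + X}$)
$p{\left(y \right)} = -36$ ($p{\left(y \right)} = 3 \left(-12\right) = -36$)
$\left(36003 + p{\left(-21 - 102 \right)}\right) \left(-47512 + s{\left(-57 \right)}\right) = \left(36003 - 36\right) \left(-47512 - \frac{57 \left(6 - 57\right)}{-78 - 57}\right) = 35967 \left(-47512 - 57 \frac{1}{-135} \left(-51\right)\right) = 35967 \left(-47512 - \left(- \frac{19}{45}\right) \left(-51\right)\right) = 35967 \left(-47512 - \frac{323}{15}\right) = 35967 \left(- \frac{713003}{15}\right) = - \frac{8548192967}{5}$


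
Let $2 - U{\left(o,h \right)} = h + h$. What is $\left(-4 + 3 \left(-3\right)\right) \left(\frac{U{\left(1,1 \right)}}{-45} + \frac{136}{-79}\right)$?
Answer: $\frac{1768}{79} \approx 22.38$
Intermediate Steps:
$U{\left(o,h \right)} = 2 - 2 h$ ($U{\left(o,h \right)} = 2 - \left(h + h\right) = 2 - 2 h$)
$\left(-4 + 3 \left(-3\right)\right) \left(\frac{U{\left(1,1 \right)}}{-45} + \frac{136}{-79}\right) = \left(-4 + 3 \left(-3\right)\right) \left(\frac{2 - 2}{-45} + \frac{136}{-79}\right) = \left(-4 - 9\right) \left(\left(2 - 2\right) \left(- \frac{1}{45}\right) + 136 \left(- \frac{1}{79}\right)\right) = - 13 \left(0 \left(- \frac{1}{45}\right) - \frac{136}{79}\right) = - 13 \left(0 - \frac{136}{79}\right) = \left(-13\right) \left(- \frac{136}{79}\right) = \frac{1768}{79}$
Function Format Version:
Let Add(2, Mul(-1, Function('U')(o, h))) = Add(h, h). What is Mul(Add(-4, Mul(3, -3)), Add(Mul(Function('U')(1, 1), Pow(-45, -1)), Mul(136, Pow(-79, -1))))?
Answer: Rational(1768, 79) ≈ 22.380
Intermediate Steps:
Function('U')(o, h) = Add(2, Mul(-2, h)) (Function('U')(o, h) = Add(2, Mul(-1, Add(h, h))) = Add(2, Mul(-1, Mul(2, h))) = Add(2, Mul(-2, h)))
Mul(Add(-4, Mul(3, -3)), Add(Mul(Function('U')(1, 1), Pow(-45, -1)), Mul(136, Pow(-79, -1)))) = Mul(Add(-4, Mul(3, -3)), Add(Mul(Add(2, Mul(-2, 1)), Pow(-45, -1)), Mul(136, Pow(-79, -1)))) = Mul(Add(-4, -9), Add(Mul(Add(2, -2), Rational(-1, 45)), Mul(136, Rational(-1, 79)))) = Mul(-13, Add(Mul(0, Rational(-1, 45)), Rational(-136, 79))) = Mul(-13, Add(0, Rational(-136, 79))) = Mul(-13, Rational(-136, 79)) = Rational(1768, 79)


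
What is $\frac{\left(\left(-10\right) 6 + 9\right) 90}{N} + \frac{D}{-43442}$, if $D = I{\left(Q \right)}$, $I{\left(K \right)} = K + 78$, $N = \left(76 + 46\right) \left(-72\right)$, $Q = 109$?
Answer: $\frac{5493227}{10599848} \approx 0.51824$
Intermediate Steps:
$N = -8784$ ($N = 122 \left(-72\right) = -8784$)
$I{\left(K \right)} = 78 + K$
$D = 187$ ($D = 78 + 109 = 187$)
$\frac{\left(\left(-10\right) 6 + 9\right) 90}{N} + \frac{D}{-43442} = \frac{\left(\left(-10\right) 6 + 9\right) 90}{-8784} + \frac{187}{-43442} = \left(-60 + 9\right) 90 \left(- \frac{1}{8784}\right) + 187 \left(- \frac{1}{43442}\right) = \left(-51\right) 90 \left(- \frac{1}{8784}\right) - \frac{187}{43442} = \left(-4590\right) \left(- \frac{1}{8784}\right) - \frac{187}{43442} = \frac{255}{488} - \frac{187}{43442} = \frac{5493227}{10599848}$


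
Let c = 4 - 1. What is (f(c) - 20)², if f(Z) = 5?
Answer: 225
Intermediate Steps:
c = 3
(f(c) - 20)² = (5 - 20)² = (-15)² = 225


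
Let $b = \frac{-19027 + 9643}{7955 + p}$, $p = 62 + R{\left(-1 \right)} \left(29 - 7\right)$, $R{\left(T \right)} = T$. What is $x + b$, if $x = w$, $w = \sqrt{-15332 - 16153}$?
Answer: $- \frac{3128}{2665} + i \sqrt{31485} \approx -1.1737 + 177.44 i$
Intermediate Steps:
$p = 40$ ($p = 62 - \left(29 - 7\right) = 62 - 22 = 40$)
$w = i \sqrt{31485}$ ($w = \sqrt{-31485} = i \sqrt{31485} \approx 177.44 i$)
$x = i \sqrt{31485} \approx 177.44 i$
$b = - \frac{3128}{2665}$ ($b = \frac{-19027 + 9643}{7955 + 40} = - \frac{9384}{7995} = \left(-9384\right) \frac{1}{7995} = - \frac{3128}{2665} \approx -1.1737$)
$x + b = i \sqrt{31485} - \frac{3128}{2665} = - \frac{3128}{2665} + i \sqrt{31485}$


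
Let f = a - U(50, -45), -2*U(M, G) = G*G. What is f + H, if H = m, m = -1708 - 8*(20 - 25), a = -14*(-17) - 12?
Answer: -859/2 ≈ -429.50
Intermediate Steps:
U(M, G) = -G²/2 (U(M, G) = -G*G/2 = -G²/2)
a = 226 (a = 238 - 12 = 226)
m = -1668 (m = -1708 - 8*(-5) = -1708 - 1*(-40) = -1708 + 40 = -1668)
H = -1668
f = 2477/2 (f = 226 - (-1)*(-45)²/2 = 226 - (-1)*2025/2 = 226 - 1*(-2025/2) = 226 + 2025/2 = 2477/2 ≈ 1238.5)
f + H = 2477/2 - 1668 = -859/2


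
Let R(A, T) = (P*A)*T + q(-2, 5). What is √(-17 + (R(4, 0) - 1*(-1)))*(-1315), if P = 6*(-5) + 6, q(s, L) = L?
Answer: -1315*I*√11 ≈ -4361.4*I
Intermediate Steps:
P = -24 (P = -30 + 6 = -24)
R(A, T) = 5 - 24*A*T (R(A, T) = (-24*A)*T + 5 = -24*A*T + 5 = 5 - 24*A*T)
√(-17 + (R(4, 0) - 1*(-1)))*(-1315) = √(-17 + ((5 - 24*4*0) - 1*(-1)))*(-1315) = √(-17 + ((5 + 0) + 1))*(-1315) = √(-17 + (5 + 1))*(-1315) = √(-17 + 6)*(-1315) = √(-11)*(-1315) = (I*√11)*(-1315) = -1315*I*√11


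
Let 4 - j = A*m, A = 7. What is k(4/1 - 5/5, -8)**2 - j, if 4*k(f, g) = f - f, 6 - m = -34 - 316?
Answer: 2488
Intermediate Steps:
m = 356 (m = 6 - (-34 - 316) = 6 - 1*(-350) = 6 + 350 = 356)
k(f, g) = 0 (k(f, g) = (f - f)/4 = (1/4)*0 = 0)
j = -2488 (j = 4 - 7*356 = 4 - 1*2492 = 4 - 2492 = -2488)
k(4/1 - 5/5, -8)**2 - j = 0**2 - 1*(-2488) = 0 + 2488 = 2488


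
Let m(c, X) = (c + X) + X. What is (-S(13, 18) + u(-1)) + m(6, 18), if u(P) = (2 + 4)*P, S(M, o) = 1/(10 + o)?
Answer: 1007/28 ≈ 35.964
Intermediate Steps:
u(P) = 6*P
m(c, X) = c + 2*X (m(c, X) = (X + c) + X = c + 2*X)
(-S(13, 18) + u(-1)) + m(6, 18) = (-1/(10 + 18) + 6*(-1)) + (6 + 2*18) = (-1/28 - 6) + (6 + 36) = (-1*1/28 - 6) + 42 = (-1/28 - 6) + 42 = -169/28 + 42 = 1007/28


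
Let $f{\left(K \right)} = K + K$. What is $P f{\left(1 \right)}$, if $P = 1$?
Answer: $2$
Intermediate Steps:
$f{\left(K \right)} = 2 K$
$P f{\left(1 \right)} = 1 \cdot 2 \cdot 1 = 1 \cdot 2 = 2$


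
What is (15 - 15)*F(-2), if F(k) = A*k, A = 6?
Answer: 0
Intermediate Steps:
F(k) = 6*k
(15 - 15)*F(-2) = (15 - 15)*(6*(-2)) = 0*(-12) = 0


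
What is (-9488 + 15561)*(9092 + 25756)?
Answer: 211631904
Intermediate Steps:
(-9488 + 15561)*(9092 + 25756) = 6073*34848 = 211631904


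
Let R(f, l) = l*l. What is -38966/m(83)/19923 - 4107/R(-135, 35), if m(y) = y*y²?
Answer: -46785810564257/13954847691225 ≈ -3.3527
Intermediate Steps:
R(f, l) = l²
m(y) = y³
-38966/m(83)/19923 - 4107/R(-135, 35) = -38966/(83³)/19923 - 4107/(35²) = -38966/571787*(1/19923) - 4107/1225 = -38966*1/571787*(1/19923) - 4107*1/1225 = -38966/571787*1/19923 - 4107/1225 = -38966/11391712401 - 4107/1225 = -46785810564257/13954847691225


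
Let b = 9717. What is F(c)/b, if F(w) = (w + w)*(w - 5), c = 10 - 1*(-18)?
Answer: 1288/9717 ≈ 0.13255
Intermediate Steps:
c = 28 (c = 10 + 18 = 28)
F(w) = 2*w*(-5 + w) (F(w) = (2*w)*(-5 + w) = 2*w*(-5 + w))
F(c)/b = (2*28*(-5 + 28))/9717 = (2*28*23)*(1/9717) = 1288*(1/9717) = 1288/9717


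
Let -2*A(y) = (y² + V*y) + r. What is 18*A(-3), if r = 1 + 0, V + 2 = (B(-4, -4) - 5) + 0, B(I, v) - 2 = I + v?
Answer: -441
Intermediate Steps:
B(I, v) = 2 + I + v (B(I, v) = 2 + (I + v) = 2 + I + v)
V = -13 (V = -2 + (((2 - 4 - 4) - 5) + 0) = -2 + ((-6 - 5) + 0) = -2 + (-11 + 0) = -2 - 11 = -13)
r = 1
A(y) = -½ - y²/2 + 13*y/2 (A(y) = -((y² - 13*y) + 1)/2 = -(1 + y² - 13*y)/2 = -½ - y²/2 + 13*y/2)
18*A(-3) = 18*(-½ - ½*(-3)² + (13/2)*(-3)) = 18*(-½ - ½*9 - 39/2) = 18*(-½ - 9/2 - 39/2) = 18*(-49/2) = -441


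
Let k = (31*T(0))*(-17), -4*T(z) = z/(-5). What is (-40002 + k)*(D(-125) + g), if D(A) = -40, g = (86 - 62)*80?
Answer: -75203760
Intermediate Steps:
g = 1920 (g = 24*80 = 1920)
T(z) = z/20 (T(z) = -z/(4*(-5)) = -z*(-1)/(4*5) = -(-1)*z/20 = z/20)
k = 0 (k = (31*((1/20)*0))*(-17) = (31*0)*(-17) = 0*(-17) = 0)
(-40002 + k)*(D(-125) + g) = (-40002 + 0)*(-40 + 1920) = -40002*1880 = -75203760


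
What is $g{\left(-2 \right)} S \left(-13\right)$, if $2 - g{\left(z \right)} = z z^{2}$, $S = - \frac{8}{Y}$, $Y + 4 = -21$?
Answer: $- \frac{208}{5} \approx -41.6$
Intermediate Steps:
$Y = -25$ ($Y = -4 - 21 = -25$)
$S = \frac{8}{25}$ ($S = - \frac{8}{-25} = \left(-8\right) \left(- \frac{1}{25}\right) = \frac{8}{25} \approx 0.32$)
$g{\left(z \right)} = 2 - z^{3}$ ($g{\left(z \right)} = 2 - z z^{2} = 2 - z^{3}$)
$g{\left(-2 \right)} S \left(-13\right) = \left(2 - \left(-2\right)^{3}\right) \frac{8}{25} \left(-13\right) = \left(2 - -8\right) \frac{8}{25} \left(-13\right) = \left(2 + 8\right) \frac{8}{25} \left(-13\right) = 10 \cdot \frac{8}{25} \left(-13\right) = \frac{16}{5} \left(-13\right) = - \frac{208}{5}$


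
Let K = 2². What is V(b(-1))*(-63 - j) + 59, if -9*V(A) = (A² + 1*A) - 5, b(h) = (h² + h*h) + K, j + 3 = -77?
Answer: -98/9 ≈ -10.889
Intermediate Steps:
j = -80 (j = -3 - 77 = -80)
K = 4
b(h) = 4 + 2*h² (b(h) = (h² + h*h) + 4 = (h² + h²) + 4 = 2*h² + 4 = 4 + 2*h²)
V(A) = 5/9 - A/9 - A²/9 (V(A) = -((A² + 1*A) - 5)/9 = -((A² + A) - 5)/9 = -((A + A²) - 5)/9 = -(-5 + A + A²)/9 = 5/9 - A/9 - A²/9)
V(b(-1))*(-63 - j) + 59 = (5/9 - (4 + 2*(-1)²)/9 - (4 + 2*(-1)²)²/9)*(-63 - 1*(-80)) + 59 = (5/9 - (4 + 2*1)/9 - (4 + 2*1)²/9)*(-63 + 80) + 59 = (5/9 - (4 + 2)/9 - (4 + 2)²/9)*17 + 59 = (5/9 - ⅑*6 - ⅑*6²)*17 + 59 = (5/9 - ⅔ - ⅑*36)*17 + 59 = (5/9 - ⅔ - 4)*17 + 59 = -37/9*17 + 59 = -629/9 + 59 = -98/9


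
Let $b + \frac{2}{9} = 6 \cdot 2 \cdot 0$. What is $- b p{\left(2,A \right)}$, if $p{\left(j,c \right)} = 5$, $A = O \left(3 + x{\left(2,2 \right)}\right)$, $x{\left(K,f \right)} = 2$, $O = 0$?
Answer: $\frac{10}{9} \approx 1.1111$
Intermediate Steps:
$A = 0$ ($A = 0 \left(3 + 2\right) = 0 \cdot 5 = 0$)
$b = - \frac{2}{9}$ ($b = - \frac{2}{9} + 6 \cdot 2 \cdot 0 = - \frac{2}{9} + 12 \cdot 0 = - \frac{2}{9} + 0 = - \frac{2}{9} \approx -0.22222$)
$- b p{\left(2,A \right)} = \left(-1\right) \left(- \frac{2}{9}\right) 5 = \frac{2}{9} \cdot 5 = \frac{10}{9}$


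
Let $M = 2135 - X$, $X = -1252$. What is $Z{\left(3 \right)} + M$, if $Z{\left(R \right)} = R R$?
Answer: $3396$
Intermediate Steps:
$Z{\left(R \right)} = R^{2}$
$M = 3387$ ($M = 2135 - -1252 = 2135 + 1252 = 3387$)
$Z{\left(3 \right)} + M = 3^{2} + 3387 = 9 + 3387 = 3396$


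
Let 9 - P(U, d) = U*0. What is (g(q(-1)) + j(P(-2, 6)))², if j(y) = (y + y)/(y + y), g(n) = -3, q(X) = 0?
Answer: 4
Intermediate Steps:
P(U, d) = 9 (P(U, d) = 9 - U*0 = 9 - 1*0 = 9 + 0 = 9)
j(y) = 1 (j(y) = (2*y)/((2*y)) = (2*y)*(1/(2*y)) = 1)
(g(q(-1)) + j(P(-2, 6)))² = (-3 + 1)² = (-2)² = 4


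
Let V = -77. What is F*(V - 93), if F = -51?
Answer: 8670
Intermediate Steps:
F*(V - 93) = -51*(-77 - 93) = -51*(-170) = 8670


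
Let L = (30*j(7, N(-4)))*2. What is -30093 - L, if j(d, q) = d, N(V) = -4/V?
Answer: -30513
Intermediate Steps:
L = 420 (L = (30*7)*2 = 210*2 = 420)
-30093 - L = -30093 - 1*420 = -30093 - 420 = -30513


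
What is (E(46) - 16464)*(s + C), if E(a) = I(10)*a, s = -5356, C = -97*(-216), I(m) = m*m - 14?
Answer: -195074768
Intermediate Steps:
I(m) = -14 + m**2 (I(m) = m**2 - 14 = -14 + m**2)
C = 20952
E(a) = 86*a (E(a) = (-14 + 10**2)*a = (-14 + 100)*a = 86*a)
(E(46) - 16464)*(s + C) = (86*46 - 16464)*(-5356 + 20952) = (3956 - 16464)*15596 = -12508*15596 = -195074768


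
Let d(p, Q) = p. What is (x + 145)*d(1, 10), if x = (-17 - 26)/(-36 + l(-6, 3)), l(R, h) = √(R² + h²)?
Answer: 20327/139 + 43*√5/417 ≈ 146.47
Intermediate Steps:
x = -43/(-36 + 3*√5) (x = (-17 - 26)/(-36 + √((-6)² + 3²)) = -43/(-36 + √(36 + 9)) = -43/(-36 + √45) = -43/(-36 + 3*√5) ≈ 1.4680)
(x + 145)*d(1, 10) = ((172/139 + 43*√5/417) + 145)*1 = (20327/139 + 43*√5/417)*1 = 20327/139 + 43*√5/417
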